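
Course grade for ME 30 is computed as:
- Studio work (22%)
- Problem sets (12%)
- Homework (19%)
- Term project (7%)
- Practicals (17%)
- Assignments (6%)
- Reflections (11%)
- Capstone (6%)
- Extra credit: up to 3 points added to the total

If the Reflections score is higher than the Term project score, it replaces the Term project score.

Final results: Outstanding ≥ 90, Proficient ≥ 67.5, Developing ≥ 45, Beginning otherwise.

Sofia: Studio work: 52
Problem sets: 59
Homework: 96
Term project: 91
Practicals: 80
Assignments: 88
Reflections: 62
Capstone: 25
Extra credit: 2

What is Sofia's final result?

Reflections (62) ≤ Term project (91), so Term project stays at 91.
Weighted total:
  Studio work 52 × 0.22 = 11.44
  Problem sets 59 × 0.12 = 7.08
  Homework 96 × 0.19 = 18.24
  Term project 91 × 0.07 = 6.37
  Practicals 80 × 0.17 = 13.6
  Assignments 88 × 0.06 = 5.28
  Reflections 62 × 0.11 = 6.82
  Capstone 25 × 0.06 = 1.5
Sum = 70.33
Extra credit: 70.33 + 2 = 72.33
72.33 is ≥ 67.5 and < 90 → Proficient

Proficient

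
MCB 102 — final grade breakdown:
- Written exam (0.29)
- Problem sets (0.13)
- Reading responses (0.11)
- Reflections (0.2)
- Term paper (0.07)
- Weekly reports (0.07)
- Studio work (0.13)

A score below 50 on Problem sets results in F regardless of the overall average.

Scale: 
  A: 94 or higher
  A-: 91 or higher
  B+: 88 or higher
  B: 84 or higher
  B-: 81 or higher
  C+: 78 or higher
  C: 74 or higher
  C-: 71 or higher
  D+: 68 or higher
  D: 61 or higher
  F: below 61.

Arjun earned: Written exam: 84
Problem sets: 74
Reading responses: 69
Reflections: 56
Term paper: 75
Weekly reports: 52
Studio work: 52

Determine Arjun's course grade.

D+

Problem sets score 74 ≥ 50: minimum met.
Weighted total:
  Written exam 84 × 0.29 = 24.36
  Problem sets 74 × 0.13 = 9.62
  Reading responses 69 × 0.11 = 7.59
  Reflections 56 × 0.2 = 11.2
  Term paper 75 × 0.07 = 5.25
  Weekly reports 52 × 0.07 = 3.64
  Studio work 52 × 0.13 = 6.76
Sum = 68.42
68.42 is ≥ 68 and < 71 → D+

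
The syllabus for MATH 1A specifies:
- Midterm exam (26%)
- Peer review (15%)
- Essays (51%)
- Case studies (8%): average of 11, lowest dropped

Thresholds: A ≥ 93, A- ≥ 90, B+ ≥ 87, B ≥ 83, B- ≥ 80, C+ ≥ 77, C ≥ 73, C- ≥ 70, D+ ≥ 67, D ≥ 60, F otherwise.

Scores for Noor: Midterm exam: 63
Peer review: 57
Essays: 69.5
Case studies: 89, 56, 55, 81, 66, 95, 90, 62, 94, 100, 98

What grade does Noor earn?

Case studies: drop 55 → average of remaining 10 = 831/10 = 83.1
Weighted total:
  Midterm exam 63 × 0.26 = 16.38
  Peer review 57 × 0.15 = 8.55
  Essays 69.5 × 0.51 = 35.445
  Case studies 83.1 × 0.08 = 6.648
Sum = 67.023
67.023 is ≥ 67 and < 70 → D+

D+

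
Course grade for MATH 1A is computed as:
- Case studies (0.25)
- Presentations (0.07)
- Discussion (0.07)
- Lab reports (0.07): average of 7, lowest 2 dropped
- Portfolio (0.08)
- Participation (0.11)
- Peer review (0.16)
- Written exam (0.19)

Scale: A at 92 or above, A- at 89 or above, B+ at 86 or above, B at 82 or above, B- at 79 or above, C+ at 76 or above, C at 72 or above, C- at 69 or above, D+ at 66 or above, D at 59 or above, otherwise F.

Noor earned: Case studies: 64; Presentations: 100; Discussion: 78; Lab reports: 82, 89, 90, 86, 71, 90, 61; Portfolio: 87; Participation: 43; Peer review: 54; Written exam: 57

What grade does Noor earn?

Lab reports: drop 61, 71 → average of remaining 5 = 437/5 = 87.4
Weighted total:
  Case studies 64 × 0.25 = 16
  Presentations 100 × 0.07 = 7
  Discussion 78 × 0.07 = 5.46
  Lab reports 87.4 × 0.07 = 6.118
  Portfolio 87 × 0.08 = 6.96
  Participation 43 × 0.11 = 4.73
  Peer review 54 × 0.16 = 8.64
  Written exam 57 × 0.19 = 10.83
Sum = 65.738
65.738 is ≥ 59 and < 66 → D

D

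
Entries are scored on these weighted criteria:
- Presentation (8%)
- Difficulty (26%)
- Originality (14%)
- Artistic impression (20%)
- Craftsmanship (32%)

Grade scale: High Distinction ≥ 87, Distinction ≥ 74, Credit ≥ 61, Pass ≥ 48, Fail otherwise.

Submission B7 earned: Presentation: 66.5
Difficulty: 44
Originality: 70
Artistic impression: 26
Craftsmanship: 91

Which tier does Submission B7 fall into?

Pass

Weighted total:
  Presentation 66.5 × 0.08 = 5.32
  Difficulty 44 × 0.26 = 11.44
  Originality 70 × 0.14 = 9.8
  Artistic impression 26 × 0.2 = 5.2
  Craftsmanship 91 × 0.32 = 29.12
Sum = 60.88
60.88 is ≥ 48 and < 61 → Pass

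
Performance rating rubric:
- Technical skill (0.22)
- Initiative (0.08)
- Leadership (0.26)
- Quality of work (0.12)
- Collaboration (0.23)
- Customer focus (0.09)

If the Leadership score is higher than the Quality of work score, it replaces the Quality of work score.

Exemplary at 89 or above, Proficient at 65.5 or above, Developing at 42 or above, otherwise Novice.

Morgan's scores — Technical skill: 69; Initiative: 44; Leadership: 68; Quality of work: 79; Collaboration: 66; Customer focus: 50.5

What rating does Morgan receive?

Proficient

Leadership (68) ≤ Quality of work (79), so Quality of work stays at 79.
Weighted total:
  Technical skill 69 × 0.22 = 15.18
  Initiative 44 × 0.08 = 3.52
  Leadership 68 × 0.26 = 17.68
  Quality of work 79 × 0.12 = 9.48
  Collaboration 66 × 0.23 = 15.18
  Customer focus 50.5 × 0.09 = 4.545
Sum = 65.585
65.585 is ≥ 65.5 and < 89 → Proficient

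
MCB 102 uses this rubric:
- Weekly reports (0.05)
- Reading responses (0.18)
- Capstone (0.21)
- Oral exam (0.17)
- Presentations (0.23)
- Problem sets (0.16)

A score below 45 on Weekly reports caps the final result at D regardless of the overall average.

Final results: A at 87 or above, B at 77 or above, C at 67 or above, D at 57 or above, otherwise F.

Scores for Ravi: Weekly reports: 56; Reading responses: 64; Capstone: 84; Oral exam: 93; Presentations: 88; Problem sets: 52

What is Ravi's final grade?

Weekly reports score 56 ≥ 45: minimum met.
Weighted total:
  Weekly reports 56 × 0.05 = 2.8
  Reading responses 64 × 0.18 = 11.52
  Capstone 84 × 0.21 = 17.64
  Oral exam 93 × 0.17 = 15.81
  Presentations 88 × 0.23 = 20.24
  Problem sets 52 × 0.16 = 8.32
Sum = 76.33
76.33 is ≥ 67 and < 77 → C

C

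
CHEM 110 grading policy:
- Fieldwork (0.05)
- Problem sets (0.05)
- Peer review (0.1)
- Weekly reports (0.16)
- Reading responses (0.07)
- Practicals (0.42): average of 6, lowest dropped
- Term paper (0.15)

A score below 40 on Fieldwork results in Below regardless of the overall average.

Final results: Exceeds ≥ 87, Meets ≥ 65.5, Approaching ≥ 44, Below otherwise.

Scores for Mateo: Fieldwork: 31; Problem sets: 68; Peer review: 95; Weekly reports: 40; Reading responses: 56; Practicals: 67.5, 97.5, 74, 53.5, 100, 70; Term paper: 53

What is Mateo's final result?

Practicals: drop 53.5 → average of remaining 5 = 409/5 = 81.8
Fieldwork score 31 < 40: minimum not met.
Weighted total:
  Fieldwork 31 × 0.05 = 1.55
  Problem sets 68 × 0.05 = 3.4
  Peer review 95 × 0.1 = 9.5
  Weekly reports 40 × 0.16 = 6.4
  Reading responses 56 × 0.07 = 3.92
  Practicals 81.8 × 0.42 = 34.356
  Term paper 53 × 0.15 = 7.95
Sum = 67.076
Because the Fieldwork minimum was not met, the result is Below.

Below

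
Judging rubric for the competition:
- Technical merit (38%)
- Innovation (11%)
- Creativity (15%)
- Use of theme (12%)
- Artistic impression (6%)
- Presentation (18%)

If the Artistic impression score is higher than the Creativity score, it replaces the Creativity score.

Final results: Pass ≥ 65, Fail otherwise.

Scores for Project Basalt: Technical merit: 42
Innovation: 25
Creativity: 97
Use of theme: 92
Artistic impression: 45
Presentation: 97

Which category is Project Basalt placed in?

Fail

Artistic impression (45) ≤ Creativity (97), so Creativity stays at 97.
Weighted total:
  Technical merit 42 × 0.38 = 15.96
  Innovation 25 × 0.11 = 2.75
  Creativity 97 × 0.15 = 14.55
  Use of theme 92 × 0.12 = 11.04
  Artistic impression 45 × 0.06 = 2.7
  Presentation 97 × 0.18 = 17.46
Sum = 64.46
64.46 < 65 → Fail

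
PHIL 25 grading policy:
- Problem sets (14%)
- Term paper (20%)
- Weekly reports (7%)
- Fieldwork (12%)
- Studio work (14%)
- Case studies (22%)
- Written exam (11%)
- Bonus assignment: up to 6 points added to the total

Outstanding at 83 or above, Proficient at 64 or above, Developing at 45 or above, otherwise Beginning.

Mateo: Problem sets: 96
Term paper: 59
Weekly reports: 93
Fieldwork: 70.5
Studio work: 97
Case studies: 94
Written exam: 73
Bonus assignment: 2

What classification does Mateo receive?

Outstanding

Weighted total:
  Problem sets 96 × 0.14 = 13.44
  Term paper 59 × 0.2 = 11.8
  Weekly reports 93 × 0.07 = 6.51
  Fieldwork 70.5 × 0.12 = 8.46
  Studio work 97 × 0.14 = 13.58
  Case studies 94 × 0.22 = 20.68
  Written exam 73 × 0.11 = 8.03
Sum = 82.5
Bonus assignment: 82.5 + 2 = 84.5
84.5 ≥ 83 → Outstanding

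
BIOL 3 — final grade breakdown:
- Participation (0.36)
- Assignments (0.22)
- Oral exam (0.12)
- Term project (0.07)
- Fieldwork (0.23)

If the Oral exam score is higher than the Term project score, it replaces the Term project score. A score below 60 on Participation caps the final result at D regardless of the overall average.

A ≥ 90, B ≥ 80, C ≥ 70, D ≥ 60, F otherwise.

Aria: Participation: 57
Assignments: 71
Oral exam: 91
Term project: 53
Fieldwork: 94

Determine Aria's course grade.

D

Oral exam (91) > Term project (53), so Term project counts as 91.
Participation score 57 < 60: minimum not met.
Weighted total:
  Participation 57 × 0.36 = 20.52
  Assignments 71 × 0.22 = 15.62
  Oral exam 91 × 0.12 = 10.92
  Term project 91 × 0.07 = 6.37
  Fieldwork 94 × 0.23 = 21.62
Sum = 75.05
75.05 would be C; cap at D applies → D.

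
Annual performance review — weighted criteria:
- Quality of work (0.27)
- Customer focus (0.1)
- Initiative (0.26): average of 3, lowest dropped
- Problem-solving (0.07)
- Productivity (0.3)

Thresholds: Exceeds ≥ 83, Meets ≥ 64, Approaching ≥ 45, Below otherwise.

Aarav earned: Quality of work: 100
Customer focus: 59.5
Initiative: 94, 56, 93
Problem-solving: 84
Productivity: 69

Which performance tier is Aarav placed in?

Exceeds

Initiative: drop 56 → average of remaining 2 = 187/2 = 93.5
Weighted total:
  Quality of work 100 × 0.27 = 27
  Customer focus 59.5 × 0.1 = 5.95
  Initiative 93.5 × 0.26 = 24.31
  Problem-solving 84 × 0.07 = 5.88
  Productivity 69 × 0.3 = 20.7
Sum = 83.84
83.84 ≥ 83 → Exceeds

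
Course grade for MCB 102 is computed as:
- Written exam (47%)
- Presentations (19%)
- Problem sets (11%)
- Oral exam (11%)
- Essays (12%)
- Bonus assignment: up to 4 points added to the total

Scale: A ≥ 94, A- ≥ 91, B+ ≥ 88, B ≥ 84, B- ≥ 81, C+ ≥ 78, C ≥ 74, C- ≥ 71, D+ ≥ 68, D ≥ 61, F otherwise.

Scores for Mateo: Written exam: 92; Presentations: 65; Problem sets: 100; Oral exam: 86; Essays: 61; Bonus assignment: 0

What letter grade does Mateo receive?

Weighted total:
  Written exam 92 × 0.47 = 43.24
  Presentations 65 × 0.19 = 12.35
  Problem sets 100 × 0.11 = 11
  Oral exam 86 × 0.11 = 9.46
  Essays 61 × 0.12 = 7.32
Sum = 83.37
Bonus assignment: 83.37 + 0 = 83.37
83.37 is ≥ 81 and < 84 → B-

B-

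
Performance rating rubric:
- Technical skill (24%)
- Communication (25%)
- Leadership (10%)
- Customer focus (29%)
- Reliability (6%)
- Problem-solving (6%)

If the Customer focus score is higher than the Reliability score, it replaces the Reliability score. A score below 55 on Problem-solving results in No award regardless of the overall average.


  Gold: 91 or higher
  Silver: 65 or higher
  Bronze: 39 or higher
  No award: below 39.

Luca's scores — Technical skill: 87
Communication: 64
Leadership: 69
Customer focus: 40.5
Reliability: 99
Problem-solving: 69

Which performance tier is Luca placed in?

Silver

Customer focus (40.5) ≤ Reliability (99), so Reliability stays at 99.
Problem-solving score 69 ≥ 55: minimum met.
Weighted total:
  Technical skill 87 × 0.24 = 20.88
  Communication 64 × 0.25 = 16
  Leadership 69 × 0.1 = 6.9
  Customer focus 40.5 × 0.29 = 11.745
  Reliability 99 × 0.06 = 5.94
  Problem-solving 69 × 0.06 = 4.14
Sum = 65.605
65.605 is ≥ 65 and < 91 → Silver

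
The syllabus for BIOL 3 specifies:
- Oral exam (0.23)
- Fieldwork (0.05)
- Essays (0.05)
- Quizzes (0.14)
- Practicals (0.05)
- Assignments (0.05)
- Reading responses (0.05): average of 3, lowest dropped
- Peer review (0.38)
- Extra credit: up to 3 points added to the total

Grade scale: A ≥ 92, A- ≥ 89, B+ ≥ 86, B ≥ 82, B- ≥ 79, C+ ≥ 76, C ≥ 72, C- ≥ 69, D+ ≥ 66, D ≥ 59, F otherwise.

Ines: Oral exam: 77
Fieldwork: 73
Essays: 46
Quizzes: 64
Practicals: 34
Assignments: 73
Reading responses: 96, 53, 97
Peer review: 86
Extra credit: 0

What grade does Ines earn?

Reading responses: drop 53 → average of remaining 2 = 193/2 = 96.5
Weighted total:
  Oral exam 77 × 0.23 = 17.71
  Fieldwork 73 × 0.05 = 3.65
  Essays 46 × 0.05 = 2.3
  Quizzes 64 × 0.14 = 8.96
  Practicals 34 × 0.05 = 1.7
  Assignments 73 × 0.05 = 3.65
  Reading responses 96.5 × 0.05 = 4.825
  Peer review 86 × 0.38 = 32.68
Sum = 75.475
Extra credit: 75.475 + 0 = 75.475
75.475 is ≥ 72 and < 76 → C

C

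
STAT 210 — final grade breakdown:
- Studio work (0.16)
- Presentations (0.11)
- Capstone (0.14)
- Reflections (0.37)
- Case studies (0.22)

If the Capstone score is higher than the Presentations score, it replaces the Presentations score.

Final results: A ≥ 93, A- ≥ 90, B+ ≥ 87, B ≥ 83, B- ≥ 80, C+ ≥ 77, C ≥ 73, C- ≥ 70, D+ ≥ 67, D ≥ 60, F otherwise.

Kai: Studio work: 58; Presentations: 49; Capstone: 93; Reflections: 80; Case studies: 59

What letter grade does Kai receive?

Capstone (93) > Presentations (49), so Presentations counts as 93.
Weighted total:
  Studio work 58 × 0.16 = 9.28
  Presentations 93 × 0.11 = 10.23
  Capstone 93 × 0.14 = 13.02
  Reflections 80 × 0.37 = 29.6
  Case studies 59 × 0.22 = 12.98
Sum = 75.11
75.11 is ≥ 73 and < 77 → C

C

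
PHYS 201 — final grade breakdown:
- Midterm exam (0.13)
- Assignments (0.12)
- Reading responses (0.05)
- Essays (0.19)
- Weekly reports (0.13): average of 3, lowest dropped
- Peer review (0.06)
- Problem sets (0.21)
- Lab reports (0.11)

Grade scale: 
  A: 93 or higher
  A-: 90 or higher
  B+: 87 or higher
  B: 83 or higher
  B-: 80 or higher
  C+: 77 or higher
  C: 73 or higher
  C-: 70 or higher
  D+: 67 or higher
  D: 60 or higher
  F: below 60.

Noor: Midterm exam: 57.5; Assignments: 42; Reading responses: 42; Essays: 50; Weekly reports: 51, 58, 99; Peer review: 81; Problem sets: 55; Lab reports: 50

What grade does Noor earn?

F

Weekly reports: drop 51 → average of remaining 2 = 157/2 = 78.5
Weighted total:
  Midterm exam 57.5 × 0.13 = 7.475
  Assignments 42 × 0.12 = 5.04
  Reading responses 42 × 0.05 = 2.1
  Essays 50 × 0.19 = 9.5
  Weekly reports 78.5 × 0.13 = 10.205
  Peer review 81 × 0.06 = 4.86
  Problem sets 55 × 0.21 = 11.55
  Lab reports 50 × 0.11 = 5.5
Sum = 56.23
56.23 < 60 → F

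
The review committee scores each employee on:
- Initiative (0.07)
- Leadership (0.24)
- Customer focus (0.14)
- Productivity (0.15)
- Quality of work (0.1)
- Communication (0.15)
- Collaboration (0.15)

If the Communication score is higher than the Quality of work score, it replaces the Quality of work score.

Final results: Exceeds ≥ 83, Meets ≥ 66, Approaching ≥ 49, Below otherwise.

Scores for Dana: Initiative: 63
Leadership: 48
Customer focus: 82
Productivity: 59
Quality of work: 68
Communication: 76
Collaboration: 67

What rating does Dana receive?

Approaching

Communication (76) > Quality of work (68), so Quality of work counts as 76.
Weighted total:
  Initiative 63 × 0.07 = 4.41
  Leadership 48 × 0.24 = 11.52
  Customer focus 82 × 0.14 = 11.48
  Productivity 59 × 0.15 = 8.85
  Quality of work 76 × 0.1 = 7.6
  Communication 76 × 0.15 = 11.4
  Collaboration 67 × 0.15 = 10.05
Sum = 65.31
65.31 is ≥ 49 and < 66 → Approaching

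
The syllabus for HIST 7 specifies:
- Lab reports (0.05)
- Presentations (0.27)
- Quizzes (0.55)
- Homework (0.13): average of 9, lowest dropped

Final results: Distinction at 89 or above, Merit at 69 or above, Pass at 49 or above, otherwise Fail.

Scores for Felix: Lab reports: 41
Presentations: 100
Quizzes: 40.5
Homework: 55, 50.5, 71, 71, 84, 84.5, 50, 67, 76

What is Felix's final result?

Homework: drop 50 → average of remaining 8 = 559/8 = 69.875
Weighted total:
  Lab reports 41 × 0.05 = 2.05
  Presentations 100 × 0.27 = 27
  Quizzes 40.5 × 0.55 = 22.275
  Homework 69.875 × 0.13 = 9.08375
Sum = 60.40875
60.40875 is ≥ 49 and < 69 → Pass

Pass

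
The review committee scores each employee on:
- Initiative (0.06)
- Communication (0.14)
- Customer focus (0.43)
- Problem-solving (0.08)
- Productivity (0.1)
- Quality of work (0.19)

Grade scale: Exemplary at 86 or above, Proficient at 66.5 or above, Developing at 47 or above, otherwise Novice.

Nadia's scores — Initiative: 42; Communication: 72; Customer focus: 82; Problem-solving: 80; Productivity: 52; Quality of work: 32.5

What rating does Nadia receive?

Weighted total:
  Initiative 42 × 0.06 = 2.52
  Communication 72 × 0.14 = 10.08
  Customer focus 82 × 0.43 = 35.26
  Problem-solving 80 × 0.08 = 6.4
  Productivity 52 × 0.1 = 5.2
  Quality of work 32.5 × 0.19 = 6.175
Sum = 65.635
65.635 is ≥ 47 and < 66.5 → Developing

Developing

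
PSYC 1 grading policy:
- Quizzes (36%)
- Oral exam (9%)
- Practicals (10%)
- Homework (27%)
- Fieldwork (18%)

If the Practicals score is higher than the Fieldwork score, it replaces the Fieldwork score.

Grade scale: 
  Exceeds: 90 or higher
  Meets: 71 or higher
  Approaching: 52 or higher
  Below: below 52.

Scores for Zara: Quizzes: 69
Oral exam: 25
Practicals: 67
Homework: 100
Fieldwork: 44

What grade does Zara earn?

Practicals (67) > Fieldwork (44), so Fieldwork counts as 67.
Weighted total:
  Quizzes 69 × 0.36 = 24.84
  Oral exam 25 × 0.09 = 2.25
  Practicals 67 × 0.1 = 6.7
  Homework 100 × 0.27 = 27
  Fieldwork 67 × 0.18 = 12.06
Sum = 72.85
72.85 is ≥ 71 and < 90 → Meets

Meets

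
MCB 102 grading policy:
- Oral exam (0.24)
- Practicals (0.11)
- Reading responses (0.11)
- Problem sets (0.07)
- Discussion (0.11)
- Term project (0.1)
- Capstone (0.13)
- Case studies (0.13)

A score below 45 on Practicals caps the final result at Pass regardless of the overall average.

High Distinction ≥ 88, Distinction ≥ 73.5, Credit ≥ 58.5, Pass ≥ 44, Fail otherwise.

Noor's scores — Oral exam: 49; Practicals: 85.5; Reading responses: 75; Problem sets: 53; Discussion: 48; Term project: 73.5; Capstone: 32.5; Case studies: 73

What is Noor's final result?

Credit

Practicals score 85.5 ≥ 45: minimum met.
Weighted total:
  Oral exam 49 × 0.24 = 11.76
  Practicals 85.5 × 0.11 = 9.405
  Reading responses 75 × 0.11 = 8.25
  Problem sets 53 × 0.07 = 3.71
  Discussion 48 × 0.11 = 5.28
  Term project 73.5 × 0.1 = 7.35
  Capstone 32.5 × 0.13 = 4.225
  Case studies 73 × 0.13 = 9.49
Sum = 59.47
59.47 is ≥ 58.5 and < 73.5 → Credit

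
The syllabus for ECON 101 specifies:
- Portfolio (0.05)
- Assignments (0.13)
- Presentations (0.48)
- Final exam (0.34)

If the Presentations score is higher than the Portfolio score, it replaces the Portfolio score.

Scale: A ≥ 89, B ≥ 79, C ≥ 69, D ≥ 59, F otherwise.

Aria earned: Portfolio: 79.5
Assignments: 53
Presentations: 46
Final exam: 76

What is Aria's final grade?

Presentations (46) ≤ Portfolio (79.5), so Portfolio stays at 79.5.
Weighted total:
  Portfolio 79.5 × 0.05 = 3.975
  Assignments 53 × 0.13 = 6.89
  Presentations 46 × 0.48 = 22.08
  Final exam 76 × 0.34 = 25.84
Sum = 58.785
58.785 < 59 → F

F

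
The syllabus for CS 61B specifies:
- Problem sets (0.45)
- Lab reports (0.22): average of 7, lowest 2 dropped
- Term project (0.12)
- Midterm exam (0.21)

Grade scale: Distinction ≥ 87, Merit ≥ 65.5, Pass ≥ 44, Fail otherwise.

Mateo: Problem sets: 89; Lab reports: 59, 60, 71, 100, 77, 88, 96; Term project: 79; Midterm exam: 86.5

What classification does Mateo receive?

Merit

Lab reports: drop 59, 60 → average of remaining 5 = 432/5 = 86.4
Weighted total:
  Problem sets 89 × 0.45 = 40.05
  Lab reports 86.4 × 0.22 = 19.008
  Term project 79 × 0.12 = 9.48
  Midterm exam 86.5 × 0.21 = 18.165
Sum = 86.703
86.703 is ≥ 65.5 and < 87 → Merit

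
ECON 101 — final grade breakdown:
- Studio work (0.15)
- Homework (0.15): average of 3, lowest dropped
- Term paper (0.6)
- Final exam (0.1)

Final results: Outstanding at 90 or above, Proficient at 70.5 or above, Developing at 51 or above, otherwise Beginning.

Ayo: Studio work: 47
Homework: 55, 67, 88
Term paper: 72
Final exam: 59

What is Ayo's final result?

Developing

Homework: drop 55 → average of remaining 2 = 155/2 = 77.5
Weighted total:
  Studio work 47 × 0.15 = 7.05
  Homework 77.5 × 0.15 = 11.625
  Term paper 72 × 0.6 = 43.2
  Final exam 59 × 0.1 = 5.9
Sum = 67.775
67.775 is ≥ 51 and < 70.5 → Developing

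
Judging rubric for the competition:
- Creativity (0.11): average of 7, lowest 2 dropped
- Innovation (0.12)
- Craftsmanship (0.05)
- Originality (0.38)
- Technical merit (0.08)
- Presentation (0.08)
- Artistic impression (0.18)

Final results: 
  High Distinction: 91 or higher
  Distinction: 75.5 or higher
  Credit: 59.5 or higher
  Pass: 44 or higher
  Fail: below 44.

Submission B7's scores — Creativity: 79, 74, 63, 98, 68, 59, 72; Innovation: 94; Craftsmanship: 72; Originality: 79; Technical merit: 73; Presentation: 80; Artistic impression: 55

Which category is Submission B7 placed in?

Creativity: drop 59, 63 → average of remaining 5 = 391/5 = 78.2
Weighted total:
  Creativity 78.2 × 0.11 = 8.602
  Innovation 94 × 0.12 = 11.28
  Craftsmanship 72 × 0.05 = 3.6
  Originality 79 × 0.38 = 30.02
  Technical merit 73 × 0.08 = 5.84
  Presentation 80 × 0.08 = 6.4
  Artistic impression 55 × 0.18 = 9.9
Sum = 75.642
75.642 is ≥ 75.5 and < 91 → Distinction

Distinction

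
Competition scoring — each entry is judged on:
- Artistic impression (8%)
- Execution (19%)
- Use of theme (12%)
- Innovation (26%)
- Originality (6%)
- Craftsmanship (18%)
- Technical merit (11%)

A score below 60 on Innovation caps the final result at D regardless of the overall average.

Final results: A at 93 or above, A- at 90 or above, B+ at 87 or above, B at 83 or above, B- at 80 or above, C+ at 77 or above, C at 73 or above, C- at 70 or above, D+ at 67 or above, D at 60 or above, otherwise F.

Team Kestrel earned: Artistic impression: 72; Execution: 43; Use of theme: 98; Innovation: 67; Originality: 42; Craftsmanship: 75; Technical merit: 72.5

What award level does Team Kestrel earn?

Innovation score 67 ≥ 60: minimum met.
Weighted total:
  Artistic impression 72 × 0.08 = 5.76
  Execution 43 × 0.19 = 8.17
  Use of theme 98 × 0.12 = 11.76
  Innovation 67 × 0.26 = 17.42
  Originality 42 × 0.06 = 2.52
  Craftsmanship 75 × 0.18 = 13.5
  Technical merit 72.5 × 0.11 = 7.975
Sum = 67.105
67.105 is ≥ 67 and < 70 → D+

D+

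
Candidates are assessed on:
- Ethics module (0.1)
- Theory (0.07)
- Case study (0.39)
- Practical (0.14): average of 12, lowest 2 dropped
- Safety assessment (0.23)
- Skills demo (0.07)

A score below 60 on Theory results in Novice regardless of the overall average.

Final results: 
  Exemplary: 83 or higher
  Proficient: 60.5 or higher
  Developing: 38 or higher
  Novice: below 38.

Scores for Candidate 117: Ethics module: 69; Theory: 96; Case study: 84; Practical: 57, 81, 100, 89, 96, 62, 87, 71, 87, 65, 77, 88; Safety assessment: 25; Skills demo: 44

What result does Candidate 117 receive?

Proficient

Practical: drop 57, 62 → average of remaining 10 = 841/10 = 84.1
Theory score 96 ≥ 60: minimum met.
Weighted total:
  Ethics module 69 × 0.1 = 6.9
  Theory 96 × 0.07 = 6.72
  Case study 84 × 0.39 = 32.76
  Practical 84.1 × 0.14 = 11.774
  Safety assessment 25 × 0.23 = 5.75
  Skills demo 44 × 0.07 = 3.08
Sum = 66.984
66.984 is ≥ 60.5 and < 83 → Proficient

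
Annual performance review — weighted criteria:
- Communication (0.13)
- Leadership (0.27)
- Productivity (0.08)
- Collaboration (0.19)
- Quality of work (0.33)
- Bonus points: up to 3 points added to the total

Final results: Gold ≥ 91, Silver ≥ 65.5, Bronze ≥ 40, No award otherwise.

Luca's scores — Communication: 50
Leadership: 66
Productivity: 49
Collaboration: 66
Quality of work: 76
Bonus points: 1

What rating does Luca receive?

Silver

Weighted total:
  Communication 50 × 0.13 = 6.5
  Leadership 66 × 0.27 = 17.82
  Productivity 49 × 0.08 = 3.92
  Collaboration 66 × 0.19 = 12.54
  Quality of work 76 × 0.33 = 25.08
Sum = 65.86
Bonus points: 65.86 + 1 = 66.86
66.86 is ≥ 65.5 and < 91 → Silver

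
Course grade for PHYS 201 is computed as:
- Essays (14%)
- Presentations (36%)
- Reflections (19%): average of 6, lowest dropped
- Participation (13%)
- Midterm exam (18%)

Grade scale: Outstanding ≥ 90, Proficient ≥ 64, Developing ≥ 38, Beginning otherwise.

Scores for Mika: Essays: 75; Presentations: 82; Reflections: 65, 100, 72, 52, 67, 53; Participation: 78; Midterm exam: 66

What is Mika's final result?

Reflections: drop 52 → average of remaining 5 = 357/5 = 71.4
Weighted total:
  Essays 75 × 0.14 = 10.5
  Presentations 82 × 0.36 = 29.52
  Reflections 71.4 × 0.19 = 13.566
  Participation 78 × 0.13 = 10.14
  Midterm exam 66 × 0.18 = 11.88
Sum = 75.606
75.606 is ≥ 64 and < 90 → Proficient

Proficient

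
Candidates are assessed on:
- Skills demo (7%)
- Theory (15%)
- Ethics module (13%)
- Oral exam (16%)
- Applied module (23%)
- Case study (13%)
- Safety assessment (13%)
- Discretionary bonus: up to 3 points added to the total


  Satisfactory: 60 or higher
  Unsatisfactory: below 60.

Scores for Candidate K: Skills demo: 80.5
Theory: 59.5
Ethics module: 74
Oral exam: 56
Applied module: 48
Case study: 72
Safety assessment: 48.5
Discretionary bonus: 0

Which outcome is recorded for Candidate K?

Unsatisfactory

Weighted total:
  Skills demo 80.5 × 0.07 = 5.635
  Theory 59.5 × 0.15 = 8.925
  Ethics module 74 × 0.13 = 9.62
  Oral exam 56 × 0.16 = 8.96
  Applied module 48 × 0.23 = 11.04
  Case study 72 × 0.13 = 9.36
  Safety assessment 48.5 × 0.13 = 6.305
Sum = 59.845
Discretionary bonus: 59.845 + 0 = 59.845
59.845 < 60 → Unsatisfactory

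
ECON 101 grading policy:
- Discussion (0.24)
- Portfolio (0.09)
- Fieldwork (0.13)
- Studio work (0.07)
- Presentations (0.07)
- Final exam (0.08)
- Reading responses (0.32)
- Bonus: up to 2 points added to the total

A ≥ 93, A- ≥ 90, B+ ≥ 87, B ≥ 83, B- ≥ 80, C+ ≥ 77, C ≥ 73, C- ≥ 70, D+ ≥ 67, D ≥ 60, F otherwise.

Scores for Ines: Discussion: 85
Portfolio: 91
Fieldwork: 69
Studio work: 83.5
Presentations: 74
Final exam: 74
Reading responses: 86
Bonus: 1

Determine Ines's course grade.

B

Weighted total:
  Discussion 85 × 0.24 = 20.4
  Portfolio 91 × 0.09 = 8.19
  Fieldwork 69 × 0.13 = 8.97
  Studio work 83.5 × 0.07 = 5.845
  Presentations 74 × 0.07 = 5.18
  Final exam 74 × 0.08 = 5.92
  Reading responses 86 × 0.32 = 27.52
Sum = 82.025
Bonus: 82.025 + 1 = 83.025
83.025 is ≥ 83 and < 87 → B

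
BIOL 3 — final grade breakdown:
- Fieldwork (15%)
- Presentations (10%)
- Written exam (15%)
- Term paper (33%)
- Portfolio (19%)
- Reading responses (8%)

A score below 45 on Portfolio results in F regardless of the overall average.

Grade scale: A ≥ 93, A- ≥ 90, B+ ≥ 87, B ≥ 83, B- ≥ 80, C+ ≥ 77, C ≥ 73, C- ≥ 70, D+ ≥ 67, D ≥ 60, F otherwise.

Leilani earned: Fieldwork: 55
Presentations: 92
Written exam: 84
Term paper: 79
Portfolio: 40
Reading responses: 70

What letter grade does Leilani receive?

Portfolio score 40 < 45: minimum not met.
Weighted total:
  Fieldwork 55 × 0.15 = 8.25
  Presentations 92 × 0.1 = 9.2
  Written exam 84 × 0.15 = 12.6
  Term paper 79 × 0.33 = 26.07
  Portfolio 40 × 0.19 = 7.6
  Reading responses 70 × 0.08 = 5.6
Sum = 69.32
Because the Portfolio minimum was not met, the result is F.

F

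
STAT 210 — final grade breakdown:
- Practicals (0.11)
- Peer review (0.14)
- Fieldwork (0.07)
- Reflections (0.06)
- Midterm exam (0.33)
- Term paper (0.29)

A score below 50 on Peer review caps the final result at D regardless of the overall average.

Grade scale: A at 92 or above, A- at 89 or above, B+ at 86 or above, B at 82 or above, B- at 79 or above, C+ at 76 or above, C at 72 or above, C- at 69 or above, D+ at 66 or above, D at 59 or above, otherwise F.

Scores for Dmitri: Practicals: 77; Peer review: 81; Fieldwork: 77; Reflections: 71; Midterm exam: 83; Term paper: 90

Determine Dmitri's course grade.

B

Peer review score 81 ≥ 50: minimum met.
Weighted total:
  Practicals 77 × 0.11 = 8.47
  Peer review 81 × 0.14 = 11.34
  Fieldwork 77 × 0.07 = 5.39
  Reflections 71 × 0.06 = 4.26
  Midterm exam 83 × 0.33 = 27.39
  Term paper 90 × 0.29 = 26.1
Sum = 82.95
82.95 is ≥ 82 and < 86 → B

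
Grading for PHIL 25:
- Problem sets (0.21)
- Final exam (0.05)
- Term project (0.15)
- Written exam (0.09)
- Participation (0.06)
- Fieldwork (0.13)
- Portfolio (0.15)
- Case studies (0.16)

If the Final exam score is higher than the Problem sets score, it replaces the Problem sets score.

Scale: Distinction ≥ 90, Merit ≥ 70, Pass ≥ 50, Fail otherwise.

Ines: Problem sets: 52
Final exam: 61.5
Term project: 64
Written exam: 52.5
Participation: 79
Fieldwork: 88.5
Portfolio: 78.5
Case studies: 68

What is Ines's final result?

Pass

Final exam (61.5) > Problem sets (52), so Problem sets counts as 61.5.
Weighted total:
  Problem sets 61.5 × 0.21 = 12.915
  Final exam 61.5 × 0.05 = 3.075
  Term project 64 × 0.15 = 9.6
  Written exam 52.5 × 0.09 = 4.725
  Participation 79 × 0.06 = 4.74
  Fieldwork 88.5 × 0.13 = 11.505
  Portfolio 78.5 × 0.15 = 11.775
  Case studies 68 × 0.16 = 10.88
Sum = 69.215
69.215 is ≥ 50 and < 70 → Pass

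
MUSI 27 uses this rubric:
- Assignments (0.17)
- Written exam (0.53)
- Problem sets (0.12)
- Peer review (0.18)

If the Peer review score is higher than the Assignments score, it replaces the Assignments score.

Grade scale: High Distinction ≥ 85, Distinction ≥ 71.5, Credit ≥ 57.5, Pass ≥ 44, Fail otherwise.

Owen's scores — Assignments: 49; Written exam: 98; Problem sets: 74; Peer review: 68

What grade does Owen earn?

Peer review (68) > Assignments (49), so Assignments counts as 68.
Weighted total:
  Assignments 68 × 0.17 = 11.56
  Written exam 98 × 0.53 = 51.94
  Problem sets 74 × 0.12 = 8.88
  Peer review 68 × 0.18 = 12.24
Sum = 84.62
84.62 is ≥ 71.5 and < 85 → Distinction

Distinction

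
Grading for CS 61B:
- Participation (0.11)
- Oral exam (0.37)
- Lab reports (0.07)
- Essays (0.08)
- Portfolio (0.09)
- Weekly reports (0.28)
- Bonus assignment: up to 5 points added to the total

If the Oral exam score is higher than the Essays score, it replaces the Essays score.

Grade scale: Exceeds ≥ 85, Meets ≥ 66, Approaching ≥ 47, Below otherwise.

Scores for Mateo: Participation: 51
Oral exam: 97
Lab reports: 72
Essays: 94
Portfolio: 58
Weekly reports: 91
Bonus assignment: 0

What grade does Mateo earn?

Exceeds

Oral exam (97) > Essays (94), so Essays counts as 97.
Weighted total:
  Participation 51 × 0.11 = 5.61
  Oral exam 97 × 0.37 = 35.89
  Lab reports 72 × 0.07 = 5.04
  Essays 97 × 0.08 = 7.76
  Portfolio 58 × 0.09 = 5.22
  Weekly reports 91 × 0.28 = 25.48
Sum = 85
Bonus assignment: 85 + 0 = 85
85 ≥ 85 → Exceeds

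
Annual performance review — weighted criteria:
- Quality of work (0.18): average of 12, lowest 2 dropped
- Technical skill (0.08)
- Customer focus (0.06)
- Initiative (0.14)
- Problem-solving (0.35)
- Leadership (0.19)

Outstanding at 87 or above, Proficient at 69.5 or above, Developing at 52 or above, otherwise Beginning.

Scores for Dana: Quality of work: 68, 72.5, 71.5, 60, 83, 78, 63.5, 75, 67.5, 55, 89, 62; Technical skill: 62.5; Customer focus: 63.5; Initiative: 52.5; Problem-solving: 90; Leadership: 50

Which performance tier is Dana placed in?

Proficient

Quality of work: drop 55, 60 → average of remaining 10 = 730/10 = 73
Weighted total:
  Quality of work 73 × 0.18 = 13.14
  Technical skill 62.5 × 0.08 = 5
  Customer focus 63.5 × 0.06 = 3.81
  Initiative 52.5 × 0.14 = 7.35
  Problem-solving 90 × 0.35 = 31.5
  Leadership 50 × 0.19 = 9.5
Sum = 70.3
70.3 is ≥ 69.5 and < 87 → Proficient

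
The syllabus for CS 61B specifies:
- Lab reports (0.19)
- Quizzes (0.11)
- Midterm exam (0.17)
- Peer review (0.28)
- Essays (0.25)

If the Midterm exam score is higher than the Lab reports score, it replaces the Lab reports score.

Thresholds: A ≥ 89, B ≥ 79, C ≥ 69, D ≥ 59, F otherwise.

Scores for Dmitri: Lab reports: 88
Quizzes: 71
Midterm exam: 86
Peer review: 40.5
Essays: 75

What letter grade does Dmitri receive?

Midterm exam (86) ≤ Lab reports (88), so Lab reports stays at 88.
Weighted total:
  Lab reports 88 × 0.19 = 16.72
  Quizzes 71 × 0.11 = 7.81
  Midterm exam 86 × 0.17 = 14.62
  Peer review 40.5 × 0.28 = 11.34
  Essays 75 × 0.25 = 18.75
Sum = 69.24
69.24 is ≥ 69 and < 79 → C

C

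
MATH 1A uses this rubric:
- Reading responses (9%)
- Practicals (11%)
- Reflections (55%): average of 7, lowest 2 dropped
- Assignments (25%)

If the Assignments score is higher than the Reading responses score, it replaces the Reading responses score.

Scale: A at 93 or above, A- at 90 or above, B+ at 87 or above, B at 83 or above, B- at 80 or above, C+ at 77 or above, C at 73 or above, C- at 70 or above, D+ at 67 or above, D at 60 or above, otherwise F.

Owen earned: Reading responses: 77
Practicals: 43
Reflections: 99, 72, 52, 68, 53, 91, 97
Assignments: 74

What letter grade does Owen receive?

C+

Reflections: drop 52, 53 → average of remaining 5 = 427/5 = 85.4
Assignments (74) ≤ Reading responses (77), so Reading responses stays at 77.
Weighted total:
  Reading responses 77 × 0.09 = 6.93
  Practicals 43 × 0.11 = 4.73
  Reflections 85.4 × 0.55 = 46.97
  Assignments 74 × 0.25 = 18.5
Sum = 77.13
77.13 is ≥ 77 and < 80 → C+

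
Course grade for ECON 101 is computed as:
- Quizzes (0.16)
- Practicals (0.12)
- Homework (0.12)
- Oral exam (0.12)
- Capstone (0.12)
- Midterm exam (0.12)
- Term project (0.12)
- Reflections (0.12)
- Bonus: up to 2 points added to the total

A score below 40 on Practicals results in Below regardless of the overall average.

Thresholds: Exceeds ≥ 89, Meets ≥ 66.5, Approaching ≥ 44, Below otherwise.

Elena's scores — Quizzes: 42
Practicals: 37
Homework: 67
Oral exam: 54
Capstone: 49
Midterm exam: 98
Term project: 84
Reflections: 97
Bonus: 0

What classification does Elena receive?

Below

Practicals score 37 < 40: minimum not met.
Weighted total:
  Quizzes 42 × 0.16 = 6.72
  Practicals 37 × 0.12 = 4.44
  Homework 67 × 0.12 = 8.04
  Oral exam 54 × 0.12 = 6.48
  Capstone 49 × 0.12 = 5.88
  Midterm exam 98 × 0.12 = 11.76
  Term project 84 × 0.12 = 10.08
  Reflections 97 × 0.12 = 11.64
Sum = 65.04
Bonus: 65.04 + 0 = 65.04
Because the Practicals minimum was not met, the result is Below.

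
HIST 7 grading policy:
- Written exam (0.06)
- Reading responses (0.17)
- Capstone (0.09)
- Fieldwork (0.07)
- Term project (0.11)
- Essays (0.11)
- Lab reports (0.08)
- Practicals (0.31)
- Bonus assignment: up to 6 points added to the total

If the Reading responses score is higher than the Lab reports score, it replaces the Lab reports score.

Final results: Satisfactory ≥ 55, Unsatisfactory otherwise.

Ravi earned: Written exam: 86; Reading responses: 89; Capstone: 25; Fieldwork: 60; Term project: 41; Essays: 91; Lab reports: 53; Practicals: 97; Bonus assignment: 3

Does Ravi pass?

Reading responses (89) > Lab reports (53), so Lab reports counts as 89.
Weighted total:
  Written exam 86 × 0.06 = 5.16
  Reading responses 89 × 0.17 = 15.13
  Capstone 25 × 0.09 = 2.25
  Fieldwork 60 × 0.07 = 4.2
  Term project 41 × 0.11 = 4.51
  Essays 91 × 0.11 = 10.01
  Lab reports 89 × 0.08 = 7.12
  Practicals 97 × 0.31 = 30.07
Sum = 78.45
Bonus assignment: 78.45 + 3 = 81.45
81.45 ≥ 55 → Satisfactory

Satisfactory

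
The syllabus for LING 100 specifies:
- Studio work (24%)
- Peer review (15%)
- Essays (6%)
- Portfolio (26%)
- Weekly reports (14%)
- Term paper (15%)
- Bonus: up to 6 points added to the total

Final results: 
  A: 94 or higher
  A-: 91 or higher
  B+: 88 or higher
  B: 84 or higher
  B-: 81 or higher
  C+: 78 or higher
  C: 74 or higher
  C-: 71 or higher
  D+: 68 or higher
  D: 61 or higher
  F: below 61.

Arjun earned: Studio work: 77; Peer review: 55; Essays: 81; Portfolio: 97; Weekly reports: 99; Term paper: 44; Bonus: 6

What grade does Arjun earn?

Weighted total:
  Studio work 77 × 0.24 = 18.48
  Peer review 55 × 0.15 = 8.25
  Essays 81 × 0.06 = 4.86
  Portfolio 97 × 0.26 = 25.22
  Weekly reports 99 × 0.14 = 13.86
  Term paper 44 × 0.15 = 6.6
Sum = 77.27
Bonus: 77.27 + 6 = 83.27
83.27 is ≥ 81 and < 84 → B-

B-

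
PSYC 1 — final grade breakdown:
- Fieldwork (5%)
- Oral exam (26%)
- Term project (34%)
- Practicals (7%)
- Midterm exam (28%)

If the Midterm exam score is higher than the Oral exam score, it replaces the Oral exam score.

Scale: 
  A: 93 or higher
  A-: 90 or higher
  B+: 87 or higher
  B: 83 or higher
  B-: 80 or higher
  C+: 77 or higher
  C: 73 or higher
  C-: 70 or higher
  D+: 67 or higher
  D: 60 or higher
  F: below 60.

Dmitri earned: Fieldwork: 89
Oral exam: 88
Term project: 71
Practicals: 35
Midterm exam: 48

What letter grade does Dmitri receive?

Midterm exam (48) ≤ Oral exam (88), so Oral exam stays at 88.
Weighted total:
  Fieldwork 89 × 0.05 = 4.45
  Oral exam 88 × 0.26 = 22.88
  Term project 71 × 0.34 = 24.14
  Practicals 35 × 0.07 = 2.45
  Midterm exam 48 × 0.28 = 13.44
Sum = 67.36
67.36 is ≥ 67 and < 70 → D+

D+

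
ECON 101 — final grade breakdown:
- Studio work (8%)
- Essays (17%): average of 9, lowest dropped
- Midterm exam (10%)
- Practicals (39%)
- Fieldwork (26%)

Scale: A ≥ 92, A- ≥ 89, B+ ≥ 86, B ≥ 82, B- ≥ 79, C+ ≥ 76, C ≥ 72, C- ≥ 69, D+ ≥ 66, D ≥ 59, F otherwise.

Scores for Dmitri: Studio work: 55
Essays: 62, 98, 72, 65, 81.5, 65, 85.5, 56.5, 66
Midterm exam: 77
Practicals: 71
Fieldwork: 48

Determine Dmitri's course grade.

D

Essays: drop 56.5 → average of remaining 8 = 595/8 = 74.375
Weighted total:
  Studio work 55 × 0.08 = 4.4
  Essays 74.375 × 0.17 = 12.64375
  Midterm exam 77 × 0.1 = 7.7
  Practicals 71 × 0.39 = 27.69
  Fieldwork 48 × 0.26 = 12.48
Sum = 64.91375
64.91375 is ≥ 59 and < 66 → D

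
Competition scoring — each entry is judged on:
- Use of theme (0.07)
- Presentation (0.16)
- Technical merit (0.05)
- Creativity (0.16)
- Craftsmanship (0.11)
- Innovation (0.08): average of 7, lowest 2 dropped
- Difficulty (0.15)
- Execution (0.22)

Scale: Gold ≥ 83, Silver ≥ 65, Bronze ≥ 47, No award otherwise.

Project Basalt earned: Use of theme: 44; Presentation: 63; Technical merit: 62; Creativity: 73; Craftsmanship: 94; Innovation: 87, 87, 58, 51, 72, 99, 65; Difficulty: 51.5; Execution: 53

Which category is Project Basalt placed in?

Innovation: drop 51, 58 → average of remaining 5 = 410/5 = 82
Weighted total:
  Use of theme 44 × 0.07 = 3.08
  Presentation 63 × 0.16 = 10.08
  Technical merit 62 × 0.05 = 3.1
  Creativity 73 × 0.16 = 11.68
  Craftsmanship 94 × 0.11 = 10.34
  Innovation 82 × 0.08 = 6.56
  Difficulty 51.5 × 0.15 = 7.725
  Execution 53 × 0.22 = 11.66
Sum = 64.225
64.225 is ≥ 47 and < 65 → Bronze

Bronze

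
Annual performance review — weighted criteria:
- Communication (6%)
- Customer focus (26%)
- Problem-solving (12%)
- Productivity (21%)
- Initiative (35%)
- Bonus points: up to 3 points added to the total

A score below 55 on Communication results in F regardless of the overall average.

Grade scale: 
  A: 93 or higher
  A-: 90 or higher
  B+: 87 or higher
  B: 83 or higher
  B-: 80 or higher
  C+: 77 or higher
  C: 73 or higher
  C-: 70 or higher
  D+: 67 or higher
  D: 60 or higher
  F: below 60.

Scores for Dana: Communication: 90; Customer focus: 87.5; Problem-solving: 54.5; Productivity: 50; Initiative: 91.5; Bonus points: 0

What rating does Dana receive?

Communication score 90 ≥ 55: minimum met.
Weighted total:
  Communication 90 × 0.06 = 5.4
  Customer focus 87.5 × 0.26 = 22.75
  Problem-solving 54.5 × 0.12 = 6.54
  Productivity 50 × 0.21 = 10.5
  Initiative 91.5 × 0.35 = 32.025
Sum = 77.215
Bonus points: 77.215 + 0 = 77.215
77.215 is ≥ 77 and < 80 → C+

C+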